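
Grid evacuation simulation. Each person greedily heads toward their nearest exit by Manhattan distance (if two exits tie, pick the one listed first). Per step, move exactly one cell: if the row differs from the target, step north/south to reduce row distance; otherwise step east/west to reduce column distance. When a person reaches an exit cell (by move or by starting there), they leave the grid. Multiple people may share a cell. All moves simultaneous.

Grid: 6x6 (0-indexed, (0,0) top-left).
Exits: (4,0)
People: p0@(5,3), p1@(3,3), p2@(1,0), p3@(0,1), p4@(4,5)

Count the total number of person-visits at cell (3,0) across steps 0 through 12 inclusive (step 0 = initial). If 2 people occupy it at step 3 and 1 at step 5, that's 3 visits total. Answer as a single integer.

Answer: 1

Derivation:
Step 0: p0@(5,3) p1@(3,3) p2@(1,0) p3@(0,1) p4@(4,5) -> at (3,0): 0 [-], cum=0
Step 1: p0@(4,3) p1@(4,3) p2@(2,0) p3@(1,1) p4@(4,4) -> at (3,0): 0 [-], cum=0
Step 2: p0@(4,2) p1@(4,2) p2@(3,0) p3@(2,1) p4@(4,3) -> at (3,0): 1 [p2], cum=1
Step 3: p0@(4,1) p1@(4,1) p2@ESC p3@(3,1) p4@(4,2) -> at (3,0): 0 [-], cum=1
Step 4: p0@ESC p1@ESC p2@ESC p3@(4,1) p4@(4,1) -> at (3,0): 0 [-], cum=1
Step 5: p0@ESC p1@ESC p2@ESC p3@ESC p4@ESC -> at (3,0): 0 [-], cum=1
Total visits = 1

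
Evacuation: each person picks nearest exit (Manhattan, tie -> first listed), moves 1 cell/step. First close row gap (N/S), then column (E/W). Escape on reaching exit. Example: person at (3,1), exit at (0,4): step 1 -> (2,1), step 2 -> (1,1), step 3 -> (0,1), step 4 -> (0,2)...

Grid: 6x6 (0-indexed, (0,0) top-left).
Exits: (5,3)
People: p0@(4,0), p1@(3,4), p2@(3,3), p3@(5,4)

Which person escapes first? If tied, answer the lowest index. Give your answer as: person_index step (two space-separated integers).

Answer: 3 1

Derivation:
Step 1: p0:(4,0)->(5,0) | p1:(3,4)->(4,4) | p2:(3,3)->(4,3) | p3:(5,4)->(5,3)->EXIT
Step 2: p0:(5,0)->(5,1) | p1:(4,4)->(5,4) | p2:(4,3)->(5,3)->EXIT | p3:escaped
Step 3: p0:(5,1)->(5,2) | p1:(5,4)->(5,3)->EXIT | p2:escaped | p3:escaped
Step 4: p0:(5,2)->(5,3)->EXIT | p1:escaped | p2:escaped | p3:escaped
Exit steps: [4, 3, 2, 1]
First to escape: p3 at step 1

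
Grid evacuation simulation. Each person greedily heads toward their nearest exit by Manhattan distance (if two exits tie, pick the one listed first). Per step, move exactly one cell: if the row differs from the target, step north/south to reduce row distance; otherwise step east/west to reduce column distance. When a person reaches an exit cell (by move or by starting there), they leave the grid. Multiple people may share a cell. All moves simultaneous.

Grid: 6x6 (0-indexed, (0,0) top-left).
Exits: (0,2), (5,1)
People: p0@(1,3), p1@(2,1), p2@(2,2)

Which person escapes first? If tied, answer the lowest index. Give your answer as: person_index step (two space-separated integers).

Answer: 0 2

Derivation:
Step 1: p0:(1,3)->(0,3) | p1:(2,1)->(1,1) | p2:(2,2)->(1,2)
Step 2: p0:(0,3)->(0,2)->EXIT | p1:(1,1)->(0,1) | p2:(1,2)->(0,2)->EXIT
Step 3: p0:escaped | p1:(0,1)->(0,2)->EXIT | p2:escaped
Exit steps: [2, 3, 2]
First to escape: p0 at step 2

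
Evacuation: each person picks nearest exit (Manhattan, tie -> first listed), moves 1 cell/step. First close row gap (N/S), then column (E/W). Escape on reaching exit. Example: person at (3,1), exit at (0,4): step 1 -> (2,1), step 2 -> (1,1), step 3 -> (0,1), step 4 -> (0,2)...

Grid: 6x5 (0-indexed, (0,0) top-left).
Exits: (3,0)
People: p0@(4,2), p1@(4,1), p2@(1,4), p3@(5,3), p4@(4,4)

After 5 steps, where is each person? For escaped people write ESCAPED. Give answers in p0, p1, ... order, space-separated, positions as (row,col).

Step 1: p0:(4,2)->(3,2) | p1:(4,1)->(3,1) | p2:(1,4)->(2,4) | p3:(5,3)->(4,3) | p4:(4,4)->(3,4)
Step 2: p0:(3,2)->(3,1) | p1:(3,1)->(3,0)->EXIT | p2:(2,4)->(3,4) | p3:(4,3)->(3,3) | p4:(3,4)->(3,3)
Step 3: p0:(3,1)->(3,0)->EXIT | p1:escaped | p2:(3,4)->(3,3) | p3:(3,3)->(3,2) | p4:(3,3)->(3,2)
Step 4: p0:escaped | p1:escaped | p2:(3,3)->(3,2) | p3:(3,2)->(3,1) | p4:(3,2)->(3,1)
Step 5: p0:escaped | p1:escaped | p2:(3,2)->(3,1) | p3:(3,1)->(3,0)->EXIT | p4:(3,1)->(3,0)->EXIT

ESCAPED ESCAPED (3,1) ESCAPED ESCAPED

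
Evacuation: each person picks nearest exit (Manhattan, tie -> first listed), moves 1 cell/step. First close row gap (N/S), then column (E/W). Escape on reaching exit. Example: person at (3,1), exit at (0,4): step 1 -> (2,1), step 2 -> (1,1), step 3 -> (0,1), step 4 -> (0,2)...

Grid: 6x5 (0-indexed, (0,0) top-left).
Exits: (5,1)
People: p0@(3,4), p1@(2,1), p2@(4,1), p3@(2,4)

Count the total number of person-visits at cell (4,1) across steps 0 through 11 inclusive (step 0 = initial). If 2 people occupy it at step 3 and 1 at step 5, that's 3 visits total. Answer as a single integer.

Step 0: p0@(3,4) p1@(2,1) p2@(4,1) p3@(2,4) -> at (4,1): 1 [p2], cum=1
Step 1: p0@(4,4) p1@(3,1) p2@ESC p3@(3,4) -> at (4,1): 0 [-], cum=1
Step 2: p0@(5,4) p1@(4,1) p2@ESC p3@(4,4) -> at (4,1): 1 [p1], cum=2
Step 3: p0@(5,3) p1@ESC p2@ESC p3@(5,4) -> at (4,1): 0 [-], cum=2
Step 4: p0@(5,2) p1@ESC p2@ESC p3@(5,3) -> at (4,1): 0 [-], cum=2
Step 5: p0@ESC p1@ESC p2@ESC p3@(5,2) -> at (4,1): 0 [-], cum=2
Step 6: p0@ESC p1@ESC p2@ESC p3@ESC -> at (4,1): 0 [-], cum=2
Total visits = 2

Answer: 2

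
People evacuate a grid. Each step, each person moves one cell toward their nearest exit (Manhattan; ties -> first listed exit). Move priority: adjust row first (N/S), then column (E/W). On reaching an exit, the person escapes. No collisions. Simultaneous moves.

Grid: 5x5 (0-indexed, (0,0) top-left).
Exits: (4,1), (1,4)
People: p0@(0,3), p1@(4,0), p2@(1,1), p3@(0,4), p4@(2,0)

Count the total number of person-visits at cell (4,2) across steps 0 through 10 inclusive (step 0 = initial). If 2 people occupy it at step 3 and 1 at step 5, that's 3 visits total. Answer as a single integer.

Answer: 0

Derivation:
Step 0: p0@(0,3) p1@(4,0) p2@(1,1) p3@(0,4) p4@(2,0) -> at (4,2): 0 [-], cum=0
Step 1: p0@(1,3) p1@ESC p2@(2,1) p3@ESC p4@(3,0) -> at (4,2): 0 [-], cum=0
Step 2: p0@ESC p1@ESC p2@(3,1) p3@ESC p4@(4,0) -> at (4,2): 0 [-], cum=0
Step 3: p0@ESC p1@ESC p2@ESC p3@ESC p4@ESC -> at (4,2): 0 [-], cum=0
Total visits = 0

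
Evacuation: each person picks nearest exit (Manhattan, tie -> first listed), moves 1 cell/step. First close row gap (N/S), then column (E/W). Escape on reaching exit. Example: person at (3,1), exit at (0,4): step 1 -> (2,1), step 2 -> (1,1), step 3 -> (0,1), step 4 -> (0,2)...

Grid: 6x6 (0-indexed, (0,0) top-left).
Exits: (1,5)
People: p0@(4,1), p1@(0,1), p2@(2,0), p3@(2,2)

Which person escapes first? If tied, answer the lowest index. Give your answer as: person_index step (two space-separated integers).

Answer: 3 4

Derivation:
Step 1: p0:(4,1)->(3,1) | p1:(0,1)->(1,1) | p2:(2,0)->(1,0) | p3:(2,2)->(1,2)
Step 2: p0:(3,1)->(2,1) | p1:(1,1)->(1,2) | p2:(1,0)->(1,1) | p3:(1,2)->(1,3)
Step 3: p0:(2,1)->(1,1) | p1:(1,2)->(1,3) | p2:(1,1)->(1,2) | p3:(1,3)->(1,4)
Step 4: p0:(1,1)->(1,2) | p1:(1,3)->(1,4) | p2:(1,2)->(1,3) | p3:(1,4)->(1,5)->EXIT
Step 5: p0:(1,2)->(1,3) | p1:(1,4)->(1,5)->EXIT | p2:(1,3)->(1,4) | p3:escaped
Step 6: p0:(1,3)->(1,4) | p1:escaped | p2:(1,4)->(1,5)->EXIT | p3:escaped
Step 7: p0:(1,4)->(1,5)->EXIT | p1:escaped | p2:escaped | p3:escaped
Exit steps: [7, 5, 6, 4]
First to escape: p3 at step 4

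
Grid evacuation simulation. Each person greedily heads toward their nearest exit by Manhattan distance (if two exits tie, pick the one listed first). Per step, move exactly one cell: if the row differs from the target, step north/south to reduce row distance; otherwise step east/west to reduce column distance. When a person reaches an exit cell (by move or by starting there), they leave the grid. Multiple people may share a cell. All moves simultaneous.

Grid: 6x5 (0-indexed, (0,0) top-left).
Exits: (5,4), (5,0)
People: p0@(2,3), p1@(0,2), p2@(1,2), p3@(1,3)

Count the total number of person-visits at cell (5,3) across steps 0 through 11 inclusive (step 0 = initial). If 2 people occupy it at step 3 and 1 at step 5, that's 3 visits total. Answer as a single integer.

Step 0: p0@(2,3) p1@(0,2) p2@(1,2) p3@(1,3) -> at (5,3): 0 [-], cum=0
Step 1: p0@(3,3) p1@(1,2) p2@(2,2) p3@(2,3) -> at (5,3): 0 [-], cum=0
Step 2: p0@(4,3) p1@(2,2) p2@(3,2) p3@(3,3) -> at (5,3): 0 [-], cum=0
Step 3: p0@(5,3) p1@(3,2) p2@(4,2) p3@(4,3) -> at (5,3): 1 [p0], cum=1
Step 4: p0@ESC p1@(4,2) p2@(5,2) p3@(5,3) -> at (5,3): 1 [p3], cum=2
Step 5: p0@ESC p1@(5,2) p2@(5,3) p3@ESC -> at (5,3): 1 [p2], cum=3
Step 6: p0@ESC p1@(5,3) p2@ESC p3@ESC -> at (5,3): 1 [p1], cum=4
Step 7: p0@ESC p1@ESC p2@ESC p3@ESC -> at (5,3): 0 [-], cum=4
Total visits = 4

Answer: 4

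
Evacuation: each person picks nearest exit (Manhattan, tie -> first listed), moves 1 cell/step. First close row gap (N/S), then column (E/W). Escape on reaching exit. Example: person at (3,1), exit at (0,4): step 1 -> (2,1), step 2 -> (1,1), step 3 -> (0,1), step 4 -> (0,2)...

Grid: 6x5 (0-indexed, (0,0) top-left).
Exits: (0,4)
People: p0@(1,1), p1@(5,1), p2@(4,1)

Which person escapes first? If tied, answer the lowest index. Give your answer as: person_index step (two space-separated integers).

Step 1: p0:(1,1)->(0,1) | p1:(5,1)->(4,1) | p2:(4,1)->(3,1)
Step 2: p0:(0,1)->(0,2) | p1:(4,1)->(3,1) | p2:(3,1)->(2,1)
Step 3: p0:(0,2)->(0,3) | p1:(3,1)->(2,1) | p2:(2,1)->(1,1)
Step 4: p0:(0,3)->(0,4)->EXIT | p1:(2,1)->(1,1) | p2:(1,1)->(0,1)
Step 5: p0:escaped | p1:(1,1)->(0,1) | p2:(0,1)->(0,2)
Step 6: p0:escaped | p1:(0,1)->(0,2) | p2:(0,2)->(0,3)
Step 7: p0:escaped | p1:(0,2)->(0,3) | p2:(0,3)->(0,4)->EXIT
Step 8: p0:escaped | p1:(0,3)->(0,4)->EXIT | p2:escaped
Exit steps: [4, 8, 7]
First to escape: p0 at step 4

Answer: 0 4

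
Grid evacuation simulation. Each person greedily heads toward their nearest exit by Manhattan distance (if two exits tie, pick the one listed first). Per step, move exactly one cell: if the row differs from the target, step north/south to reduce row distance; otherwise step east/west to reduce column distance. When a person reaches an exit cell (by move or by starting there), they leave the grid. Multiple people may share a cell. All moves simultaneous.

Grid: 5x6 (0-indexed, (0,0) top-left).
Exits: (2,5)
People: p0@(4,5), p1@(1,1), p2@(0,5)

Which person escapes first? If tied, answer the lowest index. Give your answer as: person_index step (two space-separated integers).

Step 1: p0:(4,5)->(3,5) | p1:(1,1)->(2,1) | p2:(0,5)->(1,5)
Step 2: p0:(3,5)->(2,5)->EXIT | p1:(2,1)->(2,2) | p2:(1,5)->(2,5)->EXIT
Step 3: p0:escaped | p1:(2,2)->(2,3) | p2:escaped
Step 4: p0:escaped | p1:(2,3)->(2,4) | p2:escaped
Step 5: p0:escaped | p1:(2,4)->(2,5)->EXIT | p2:escaped
Exit steps: [2, 5, 2]
First to escape: p0 at step 2

Answer: 0 2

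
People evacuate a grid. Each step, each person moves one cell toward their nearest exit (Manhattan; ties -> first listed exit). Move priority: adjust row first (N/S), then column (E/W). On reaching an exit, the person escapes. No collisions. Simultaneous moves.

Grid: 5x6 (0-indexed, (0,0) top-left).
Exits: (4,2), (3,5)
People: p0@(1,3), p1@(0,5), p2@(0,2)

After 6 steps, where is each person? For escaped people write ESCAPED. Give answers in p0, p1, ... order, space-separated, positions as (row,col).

Step 1: p0:(1,3)->(2,3) | p1:(0,5)->(1,5) | p2:(0,2)->(1,2)
Step 2: p0:(2,3)->(3,3) | p1:(1,5)->(2,5) | p2:(1,2)->(2,2)
Step 3: p0:(3,3)->(4,3) | p1:(2,5)->(3,5)->EXIT | p2:(2,2)->(3,2)
Step 4: p0:(4,3)->(4,2)->EXIT | p1:escaped | p2:(3,2)->(4,2)->EXIT

ESCAPED ESCAPED ESCAPED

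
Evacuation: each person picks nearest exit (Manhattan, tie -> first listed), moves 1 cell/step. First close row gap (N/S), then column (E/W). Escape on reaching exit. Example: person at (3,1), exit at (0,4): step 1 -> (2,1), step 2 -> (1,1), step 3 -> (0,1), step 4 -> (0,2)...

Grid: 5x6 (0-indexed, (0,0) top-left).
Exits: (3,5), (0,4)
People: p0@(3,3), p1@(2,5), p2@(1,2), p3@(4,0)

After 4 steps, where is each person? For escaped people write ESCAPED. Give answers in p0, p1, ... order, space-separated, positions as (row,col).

Step 1: p0:(3,3)->(3,4) | p1:(2,5)->(3,5)->EXIT | p2:(1,2)->(0,2) | p3:(4,0)->(3,0)
Step 2: p0:(3,4)->(3,5)->EXIT | p1:escaped | p2:(0,2)->(0,3) | p3:(3,0)->(3,1)
Step 3: p0:escaped | p1:escaped | p2:(0,3)->(0,4)->EXIT | p3:(3,1)->(3,2)
Step 4: p0:escaped | p1:escaped | p2:escaped | p3:(3,2)->(3,3)

ESCAPED ESCAPED ESCAPED (3,3)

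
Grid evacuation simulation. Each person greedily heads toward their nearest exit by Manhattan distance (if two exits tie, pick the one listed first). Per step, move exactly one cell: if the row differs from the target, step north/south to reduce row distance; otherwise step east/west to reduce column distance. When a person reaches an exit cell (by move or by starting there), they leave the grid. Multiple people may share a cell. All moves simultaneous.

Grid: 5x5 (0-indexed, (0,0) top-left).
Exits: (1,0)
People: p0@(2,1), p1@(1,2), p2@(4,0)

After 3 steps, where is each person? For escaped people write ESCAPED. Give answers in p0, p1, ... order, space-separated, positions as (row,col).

Step 1: p0:(2,1)->(1,1) | p1:(1,2)->(1,1) | p2:(4,0)->(3,0)
Step 2: p0:(1,1)->(1,0)->EXIT | p1:(1,1)->(1,0)->EXIT | p2:(3,0)->(2,0)
Step 3: p0:escaped | p1:escaped | p2:(2,0)->(1,0)->EXIT

ESCAPED ESCAPED ESCAPED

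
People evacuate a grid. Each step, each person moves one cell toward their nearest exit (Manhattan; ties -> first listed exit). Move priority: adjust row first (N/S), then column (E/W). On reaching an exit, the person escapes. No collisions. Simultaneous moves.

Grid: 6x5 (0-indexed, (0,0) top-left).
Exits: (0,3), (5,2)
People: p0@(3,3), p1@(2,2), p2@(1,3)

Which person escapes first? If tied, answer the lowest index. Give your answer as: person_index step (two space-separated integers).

Answer: 2 1

Derivation:
Step 1: p0:(3,3)->(2,3) | p1:(2,2)->(1,2) | p2:(1,3)->(0,3)->EXIT
Step 2: p0:(2,3)->(1,3) | p1:(1,2)->(0,2) | p2:escaped
Step 3: p0:(1,3)->(0,3)->EXIT | p1:(0,2)->(0,3)->EXIT | p2:escaped
Exit steps: [3, 3, 1]
First to escape: p2 at step 1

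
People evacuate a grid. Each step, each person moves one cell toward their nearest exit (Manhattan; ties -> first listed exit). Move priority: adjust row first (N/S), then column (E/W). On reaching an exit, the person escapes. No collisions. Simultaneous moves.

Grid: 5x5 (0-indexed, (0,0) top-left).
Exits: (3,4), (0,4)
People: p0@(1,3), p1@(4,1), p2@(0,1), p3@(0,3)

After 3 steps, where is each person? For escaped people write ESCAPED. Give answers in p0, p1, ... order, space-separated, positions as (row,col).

Step 1: p0:(1,3)->(0,3) | p1:(4,1)->(3,1) | p2:(0,1)->(0,2) | p3:(0,3)->(0,4)->EXIT
Step 2: p0:(0,3)->(0,4)->EXIT | p1:(3,1)->(3,2) | p2:(0,2)->(0,3) | p3:escaped
Step 3: p0:escaped | p1:(3,2)->(3,3) | p2:(0,3)->(0,4)->EXIT | p3:escaped

ESCAPED (3,3) ESCAPED ESCAPED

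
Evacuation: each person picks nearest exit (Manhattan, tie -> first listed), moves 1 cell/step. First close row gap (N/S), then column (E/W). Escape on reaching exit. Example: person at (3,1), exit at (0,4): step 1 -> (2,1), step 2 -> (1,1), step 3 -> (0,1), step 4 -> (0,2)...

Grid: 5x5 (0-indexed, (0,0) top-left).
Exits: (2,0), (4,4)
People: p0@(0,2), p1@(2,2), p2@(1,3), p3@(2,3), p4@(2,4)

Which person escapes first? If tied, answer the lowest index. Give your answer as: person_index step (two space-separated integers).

Step 1: p0:(0,2)->(1,2) | p1:(2,2)->(2,1) | p2:(1,3)->(2,3) | p3:(2,3)->(2,2) | p4:(2,4)->(3,4)
Step 2: p0:(1,2)->(2,2) | p1:(2,1)->(2,0)->EXIT | p2:(2,3)->(2,2) | p3:(2,2)->(2,1) | p4:(3,4)->(4,4)->EXIT
Step 3: p0:(2,2)->(2,1) | p1:escaped | p2:(2,2)->(2,1) | p3:(2,1)->(2,0)->EXIT | p4:escaped
Step 4: p0:(2,1)->(2,0)->EXIT | p1:escaped | p2:(2,1)->(2,0)->EXIT | p3:escaped | p4:escaped
Exit steps: [4, 2, 4, 3, 2]
First to escape: p1 at step 2

Answer: 1 2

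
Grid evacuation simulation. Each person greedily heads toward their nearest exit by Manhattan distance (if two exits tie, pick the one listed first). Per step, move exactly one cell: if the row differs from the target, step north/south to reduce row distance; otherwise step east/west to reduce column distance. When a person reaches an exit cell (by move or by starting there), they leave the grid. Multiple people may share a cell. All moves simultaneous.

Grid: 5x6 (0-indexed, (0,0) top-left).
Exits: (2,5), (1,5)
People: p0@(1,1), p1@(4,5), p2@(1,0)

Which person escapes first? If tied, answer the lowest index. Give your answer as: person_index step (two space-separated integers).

Step 1: p0:(1,1)->(1,2) | p1:(4,5)->(3,5) | p2:(1,0)->(1,1)
Step 2: p0:(1,2)->(1,3) | p1:(3,5)->(2,5)->EXIT | p2:(1,1)->(1,2)
Step 3: p0:(1,3)->(1,4) | p1:escaped | p2:(1,2)->(1,3)
Step 4: p0:(1,4)->(1,5)->EXIT | p1:escaped | p2:(1,3)->(1,4)
Step 5: p0:escaped | p1:escaped | p2:(1,4)->(1,5)->EXIT
Exit steps: [4, 2, 5]
First to escape: p1 at step 2

Answer: 1 2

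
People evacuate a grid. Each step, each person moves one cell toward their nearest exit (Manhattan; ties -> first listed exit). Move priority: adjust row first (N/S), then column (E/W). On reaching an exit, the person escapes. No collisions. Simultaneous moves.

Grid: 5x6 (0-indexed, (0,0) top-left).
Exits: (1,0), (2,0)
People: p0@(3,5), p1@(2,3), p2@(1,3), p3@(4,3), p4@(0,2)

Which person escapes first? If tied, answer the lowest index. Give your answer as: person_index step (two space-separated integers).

Step 1: p0:(3,5)->(2,5) | p1:(2,3)->(2,2) | p2:(1,3)->(1,2) | p3:(4,3)->(3,3) | p4:(0,2)->(1,2)
Step 2: p0:(2,5)->(2,4) | p1:(2,2)->(2,1) | p2:(1,2)->(1,1) | p3:(3,3)->(2,3) | p4:(1,2)->(1,1)
Step 3: p0:(2,4)->(2,3) | p1:(2,1)->(2,0)->EXIT | p2:(1,1)->(1,0)->EXIT | p3:(2,3)->(2,2) | p4:(1,1)->(1,0)->EXIT
Step 4: p0:(2,3)->(2,2) | p1:escaped | p2:escaped | p3:(2,2)->(2,1) | p4:escaped
Step 5: p0:(2,2)->(2,1) | p1:escaped | p2:escaped | p3:(2,1)->(2,0)->EXIT | p4:escaped
Step 6: p0:(2,1)->(2,0)->EXIT | p1:escaped | p2:escaped | p3:escaped | p4:escaped
Exit steps: [6, 3, 3, 5, 3]
First to escape: p1 at step 3

Answer: 1 3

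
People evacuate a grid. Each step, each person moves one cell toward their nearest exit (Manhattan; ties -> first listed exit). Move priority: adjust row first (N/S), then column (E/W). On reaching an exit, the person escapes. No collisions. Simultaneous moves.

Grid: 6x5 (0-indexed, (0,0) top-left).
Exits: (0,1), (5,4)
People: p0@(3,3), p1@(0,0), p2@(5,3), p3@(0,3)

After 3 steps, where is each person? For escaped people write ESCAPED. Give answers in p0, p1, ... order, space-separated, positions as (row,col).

Step 1: p0:(3,3)->(4,3) | p1:(0,0)->(0,1)->EXIT | p2:(5,3)->(5,4)->EXIT | p3:(0,3)->(0,2)
Step 2: p0:(4,3)->(5,3) | p1:escaped | p2:escaped | p3:(0,2)->(0,1)->EXIT
Step 3: p0:(5,3)->(5,4)->EXIT | p1:escaped | p2:escaped | p3:escaped

ESCAPED ESCAPED ESCAPED ESCAPED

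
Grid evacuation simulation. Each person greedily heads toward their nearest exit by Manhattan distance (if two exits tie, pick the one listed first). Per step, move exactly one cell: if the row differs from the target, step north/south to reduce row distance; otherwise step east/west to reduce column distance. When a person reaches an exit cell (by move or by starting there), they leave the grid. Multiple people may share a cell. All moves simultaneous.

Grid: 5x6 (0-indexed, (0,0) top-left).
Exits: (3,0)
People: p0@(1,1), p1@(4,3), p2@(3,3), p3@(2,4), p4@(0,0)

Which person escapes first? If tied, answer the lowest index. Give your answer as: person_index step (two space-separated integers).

Step 1: p0:(1,1)->(2,1) | p1:(4,3)->(3,3) | p2:(3,3)->(3,2) | p3:(2,4)->(3,4) | p4:(0,0)->(1,0)
Step 2: p0:(2,1)->(3,1) | p1:(3,3)->(3,2) | p2:(3,2)->(3,1) | p3:(3,4)->(3,3) | p4:(1,0)->(2,0)
Step 3: p0:(3,1)->(3,0)->EXIT | p1:(3,2)->(3,1) | p2:(3,1)->(3,0)->EXIT | p3:(3,3)->(3,2) | p4:(2,0)->(3,0)->EXIT
Step 4: p0:escaped | p1:(3,1)->(3,0)->EXIT | p2:escaped | p3:(3,2)->(3,1) | p4:escaped
Step 5: p0:escaped | p1:escaped | p2:escaped | p3:(3,1)->(3,0)->EXIT | p4:escaped
Exit steps: [3, 4, 3, 5, 3]
First to escape: p0 at step 3

Answer: 0 3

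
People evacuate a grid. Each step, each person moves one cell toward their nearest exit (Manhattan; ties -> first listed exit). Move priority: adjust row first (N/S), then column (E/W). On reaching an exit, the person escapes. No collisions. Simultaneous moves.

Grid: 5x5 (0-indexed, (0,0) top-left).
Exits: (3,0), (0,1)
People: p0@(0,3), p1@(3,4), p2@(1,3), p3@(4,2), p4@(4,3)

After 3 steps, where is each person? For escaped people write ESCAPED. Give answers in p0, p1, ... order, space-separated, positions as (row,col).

Step 1: p0:(0,3)->(0,2) | p1:(3,4)->(3,3) | p2:(1,3)->(0,3) | p3:(4,2)->(3,2) | p4:(4,3)->(3,3)
Step 2: p0:(0,2)->(0,1)->EXIT | p1:(3,3)->(3,2) | p2:(0,3)->(0,2) | p3:(3,2)->(3,1) | p4:(3,3)->(3,2)
Step 3: p0:escaped | p1:(3,2)->(3,1) | p2:(0,2)->(0,1)->EXIT | p3:(3,1)->(3,0)->EXIT | p4:(3,2)->(3,1)

ESCAPED (3,1) ESCAPED ESCAPED (3,1)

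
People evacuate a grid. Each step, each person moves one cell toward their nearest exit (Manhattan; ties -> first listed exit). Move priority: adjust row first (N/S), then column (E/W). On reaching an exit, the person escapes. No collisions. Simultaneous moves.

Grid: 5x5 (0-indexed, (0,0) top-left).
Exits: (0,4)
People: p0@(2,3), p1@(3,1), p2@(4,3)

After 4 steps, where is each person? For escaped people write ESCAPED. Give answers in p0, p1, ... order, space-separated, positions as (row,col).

Step 1: p0:(2,3)->(1,3) | p1:(3,1)->(2,1) | p2:(4,3)->(3,3)
Step 2: p0:(1,3)->(0,3) | p1:(2,1)->(1,1) | p2:(3,3)->(2,3)
Step 3: p0:(0,3)->(0,4)->EXIT | p1:(1,1)->(0,1) | p2:(2,3)->(1,3)
Step 4: p0:escaped | p1:(0,1)->(0,2) | p2:(1,3)->(0,3)

ESCAPED (0,2) (0,3)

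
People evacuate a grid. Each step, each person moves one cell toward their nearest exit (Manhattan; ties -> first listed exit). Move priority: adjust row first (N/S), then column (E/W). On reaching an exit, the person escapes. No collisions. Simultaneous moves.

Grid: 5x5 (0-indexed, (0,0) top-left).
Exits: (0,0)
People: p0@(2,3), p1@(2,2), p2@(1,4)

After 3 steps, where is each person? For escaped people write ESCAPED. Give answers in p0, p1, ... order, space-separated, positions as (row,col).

Step 1: p0:(2,3)->(1,3) | p1:(2,2)->(1,2) | p2:(1,4)->(0,4)
Step 2: p0:(1,3)->(0,3) | p1:(1,2)->(0,2) | p2:(0,4)->(0,3)
Step 3: p0:(0,3)->(0,2) | p1:(0,2)->(0,1) | p2:(0,3)->(0,2)

(0,2) (0,1) (0,2)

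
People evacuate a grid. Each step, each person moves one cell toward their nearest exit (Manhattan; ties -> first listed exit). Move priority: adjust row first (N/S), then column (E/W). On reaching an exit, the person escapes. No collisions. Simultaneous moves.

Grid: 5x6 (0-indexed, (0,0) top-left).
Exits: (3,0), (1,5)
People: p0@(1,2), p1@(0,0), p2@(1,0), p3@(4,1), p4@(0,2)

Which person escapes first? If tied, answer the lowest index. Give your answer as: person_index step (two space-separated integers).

Answer: 2 2

Derivation:
Step 1: p0:(1,2)->(1,3) | p1:(0,0)->(1,0) | p2:(1,0)->(2,0) | p3:(4,1)->(3,1) | p4:(0,2)->(1,2)
Step 2: p0:(1,3)->(1,4) | p1:(1,0)->(2,0) | p2:(2,0)->(3,0)->EXIT | p3:(3,1)->(3,0)->EXIT | p4:(1,2)->(1,3)
Step 3: p0:(1,4)->(1,5)->EXIT | p1:(2,0)->(3,0)->EXIT | p2:escaped | p3:escaped | p4:(1,3)->(1,4)
Step 4: p0:escaped | p1:escaped | p2:escaped | p3:escaped | p4:(1,4)->(1,5)->EXIT
Exit steps: [3, 3, 2, 2, 4]
First to escape: p2 at step 2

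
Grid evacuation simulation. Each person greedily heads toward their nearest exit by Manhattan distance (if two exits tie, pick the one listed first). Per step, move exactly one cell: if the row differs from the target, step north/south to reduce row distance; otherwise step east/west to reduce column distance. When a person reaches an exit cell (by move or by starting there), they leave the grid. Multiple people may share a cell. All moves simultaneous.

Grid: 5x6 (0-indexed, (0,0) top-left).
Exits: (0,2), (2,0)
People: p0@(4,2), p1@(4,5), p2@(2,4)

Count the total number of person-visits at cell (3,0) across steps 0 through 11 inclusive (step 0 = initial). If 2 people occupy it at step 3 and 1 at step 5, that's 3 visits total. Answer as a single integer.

Answer: 0

Derivation:
Step 0: p0@(4,2) p1@(4,5) p2@(2,4) -> at (3,0): 0 [-], cum=0
Step 1: p0@(3,2) p1@(3,5) p2@(1,4) -> at (3,0): 0 [-], cum=0
Step 2: p0@(2,2) p1@(2,5) p2@(0,4) -> at (3,0): 0 [-], cum=0
Step 3: p0@(1,2) p1@(1,5) p2@(0,3) -> at (3,0): 0 [-], cum=0
Step 4: p0@ESC p1@(0,5) p2@ESC -> at (3,0): 0 [-], cum=0
Step 5: p0@ESC p1@(0,4) p2@ESC -> at (3,0): 0 [-], cum=0
Step 6: p0@ESC p1@(0,3) p2@ESC -> at (3,0): 0 [-], cum=0
Step 7: p0@ESC p1@ESC p2@ESC -> at (3,0): 0 [-], cum=0
Total visits = 0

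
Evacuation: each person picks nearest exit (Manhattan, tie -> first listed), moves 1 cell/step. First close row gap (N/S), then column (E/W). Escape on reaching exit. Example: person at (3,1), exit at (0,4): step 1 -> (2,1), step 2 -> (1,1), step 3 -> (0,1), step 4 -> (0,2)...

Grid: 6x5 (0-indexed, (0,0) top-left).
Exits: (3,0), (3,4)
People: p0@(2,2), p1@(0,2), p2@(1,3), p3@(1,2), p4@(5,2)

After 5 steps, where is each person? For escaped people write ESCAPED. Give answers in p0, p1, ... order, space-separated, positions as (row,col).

Step 1: p0:(2,2)->(3,2) | p1:(0,2)->(1,2) | p2:(1,3)->(2,3) | p3:(1,2)->(2,2) | p4:(5,2)->(4,2)
Step 2: p0:(3,2)->(3,1) | p1:(1,2)->(2,2) | p2:(2,3)->(3,3) | p3:(2,2)->(3,2) | p4:(4,2)->(3,2)
Step 3: p0:(3,1)->(3,0)->EXIT | p1:(2,2)->(3,2) | p2:(3,3)->(3,4)->EXIT | p3:(3,2)->(3,1) | p4:(3,2)->(3,1)
Step 4: p0:escaped | p1:(3,2)->(3,1) | p2:escaped | p3:(3,1)->(3,0)->EXIT | p4:(3,1)->(3,0)->EXIT
Step 5: p0:escaped | p1:(3,1)->(3,0)->EXIT | p2:escaped | p3:escaped | p4:escaped

ESCAPED ESCAPED ESCAPED ESCAPED ESCAPED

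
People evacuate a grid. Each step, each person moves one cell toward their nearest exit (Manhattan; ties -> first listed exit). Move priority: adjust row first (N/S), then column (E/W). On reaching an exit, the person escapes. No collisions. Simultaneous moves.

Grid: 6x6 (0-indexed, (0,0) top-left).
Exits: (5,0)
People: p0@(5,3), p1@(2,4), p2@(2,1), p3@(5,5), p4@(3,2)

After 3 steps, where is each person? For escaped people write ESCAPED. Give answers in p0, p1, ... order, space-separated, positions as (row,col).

Step 1: p0:(5,3)->(5,2) | p1:(2,4)->(3,4) | p2:(2,1)->(3,1) | p3:(5,5)->(5,4) | p4:(3,2)->(4,2)
Step 2: p0:(5,2)->(5,1) | p1:(3,4)->(4,4) | p2:(3,1)->(4,1) | p3:(5,4)->(5,3) | p4:(4,2)->(5,2)
Step 3: p0:(5,1)->(5,0)->EXIT | p1:(4,4)->(5,4) | p2:(4,1)->(5,1) | p3:(5,3)->(5,2) | p4:(5,2)->(5,1)

ESCAPED (5,4) (5,1) (5,2) (5,1)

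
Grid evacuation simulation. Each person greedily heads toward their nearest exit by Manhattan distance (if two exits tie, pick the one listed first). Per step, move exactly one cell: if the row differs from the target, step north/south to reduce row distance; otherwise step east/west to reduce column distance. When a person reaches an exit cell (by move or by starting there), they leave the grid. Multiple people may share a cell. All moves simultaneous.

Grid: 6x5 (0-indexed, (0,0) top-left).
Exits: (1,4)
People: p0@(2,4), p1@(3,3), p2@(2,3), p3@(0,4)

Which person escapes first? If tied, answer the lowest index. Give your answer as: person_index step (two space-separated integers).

Answer: 0 1

Derivation:
Step 1: p0:(2,4)->(1,4)->EXIT | p1:(3,3)->(2,3) | p2:(2,3)->(1,3) | p3:(0,4)->(1,4)->EXIT
Step 2: p0:escaped | p1:(2,3)->(1,3) | p2:(1,3)->(1,4)->EXIT | p3:escaped
Step 3: p0:escaped | p1:(1,3)->(1,4)->EXIT | p2:escaped | p3:escaped
Exit steps: [1, 3, 2, 1]
First to escape: p0 at step 1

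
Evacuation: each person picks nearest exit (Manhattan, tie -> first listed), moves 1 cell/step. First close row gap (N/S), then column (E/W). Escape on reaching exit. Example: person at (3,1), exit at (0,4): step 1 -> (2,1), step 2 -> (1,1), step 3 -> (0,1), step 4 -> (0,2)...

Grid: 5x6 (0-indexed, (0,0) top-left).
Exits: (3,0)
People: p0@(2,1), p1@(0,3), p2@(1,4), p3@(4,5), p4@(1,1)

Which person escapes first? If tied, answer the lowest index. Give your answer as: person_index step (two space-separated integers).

Answer: 0 2

Derivation:
Step 1: p0:(2,1)->(3,1) | p1:(0,3)->(1,3) | p2:(1,4)->(2,4) | p3:(4,5)->(3,5) | p4:(1,1)->(2,1)
Step 2: p0:(3,1)->(3,0)->EXIT | p1:(1,3)->(2,3) | p2:(2,4)->(3,4) | p3:(3,5)->(3,4) | p4:(2,1)->(3,1)
Step 3: p0:escaped | p1:(2,3)->(3,3) | p2:(3,4)->(3,3) | p3:(3,4)->(3,3) | p4:(3,1)->(3,0)->EXIT
Step 4: p0:escaped | p1:(3,3)->(3,2) | p2:(3,3)->(3,2) | p3:(3,3)->(3,2) | p4:escaped
Step 5: p0:escaped | p1:(3,2)->(3,1) | p2:(3,2)->(3,1) | p3:(3,2)->(3,1) | p4:escaped
Step 6: p0:escaped | p1:(3,1)->(3,0)->EXIT | p2:(3,1)->(3,0)->EXIT | p3:(3,1)->(3,0)->EXIT | p4:escaped
Exit steps: [2, 6, 6, 6, 3]
First to escape: p0 at step 2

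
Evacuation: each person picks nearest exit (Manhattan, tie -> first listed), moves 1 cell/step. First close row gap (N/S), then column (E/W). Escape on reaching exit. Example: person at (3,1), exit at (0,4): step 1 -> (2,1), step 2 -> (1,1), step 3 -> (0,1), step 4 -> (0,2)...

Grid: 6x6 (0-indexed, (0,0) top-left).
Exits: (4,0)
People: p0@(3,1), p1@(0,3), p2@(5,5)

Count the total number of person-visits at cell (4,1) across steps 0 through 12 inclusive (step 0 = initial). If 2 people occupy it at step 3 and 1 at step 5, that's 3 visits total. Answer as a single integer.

Step 0: p0@(3,1) p1@(0,3) p2@(5,5) -> at (4,1): 0 [-], cum=0
Step 1: p0@(4,1) p1@(1,3) p2@(4,5) -> at (4,1): 1 [p0], cum=1
Step 2: p0@ESC p1@(2,3) p2@(4,4) -> at (4,1): 0 [-], cum=1
Step 3: p0@ESC p1@(3,3) p2@(4,3) -> at (4,1): 0 [-], cum=1
Step 4: p0@ESC p1@(4,3) p2@(4,2) -> at (4,1): 0 [-], cum=1
Step 5: p0@ESC p1@(4,2) p2@(4,1) -> at (4,1): 1 [p2], cum=2
Step 6: p0@ESC p1@(4,1) p2@ESC -> at (4,1): 1 [p1], cum=3
Step 7: p0@ESC p1@ESC p2@ESC -> at (4,1): 0 [-], cum=3
Total visits = 3

Answer: 3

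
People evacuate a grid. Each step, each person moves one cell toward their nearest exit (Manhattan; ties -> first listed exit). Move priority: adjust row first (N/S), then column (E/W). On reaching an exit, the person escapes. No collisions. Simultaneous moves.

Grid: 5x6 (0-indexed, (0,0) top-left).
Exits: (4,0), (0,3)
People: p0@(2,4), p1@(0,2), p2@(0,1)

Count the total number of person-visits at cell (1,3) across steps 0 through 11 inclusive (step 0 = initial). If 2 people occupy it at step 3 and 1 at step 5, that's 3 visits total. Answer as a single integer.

Step 0: p0@(2,4) p1@(0,2) p2@(0,1) -> at (1,3): 0 [-], cum=0
Step 1: p0@(1,4) p1@ESC p2@(0,2) -> at (1,3): 0 [-], cum=0
Step 2: p0@(0,4) p1@ESC p2@ESC -> at (1,3): 0 [-], cum=0
Step 3: p0@ESC p1@ESC p2@ESC -> at (1,3): 0 [-], cum=0
Total visits = 0

Answer: 0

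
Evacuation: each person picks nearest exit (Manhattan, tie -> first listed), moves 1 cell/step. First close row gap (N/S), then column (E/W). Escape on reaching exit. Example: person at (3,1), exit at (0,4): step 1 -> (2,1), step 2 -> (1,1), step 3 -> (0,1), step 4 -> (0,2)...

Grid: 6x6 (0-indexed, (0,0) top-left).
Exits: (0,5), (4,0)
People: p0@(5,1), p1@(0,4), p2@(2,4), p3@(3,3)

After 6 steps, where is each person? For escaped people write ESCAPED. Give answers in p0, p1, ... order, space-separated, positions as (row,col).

Step 1: p0:(5,1)->(4,1) | p1:(0,4)->(0,5)->EXIT | p2:(2,4)->(1,4) | p3:(3,3)->(4,3)
Step 2: p0:(4,1)->(4,0)->EXIT | p1:escaped | p2:(1,4)->(0,4) | p3:(4,3)->(4,2)
Step 3: p0:escaped | p1:escaped | p2:(0,4)->(0,5)->EXIT | p3:(4,2)->(4,1)
Step 4: p0:escaped | p1:escaped | p2:escaped | p3:(4,1)->(4,0)->EXIT

ESCAPED ESCAPED ESCAPED ESCAPED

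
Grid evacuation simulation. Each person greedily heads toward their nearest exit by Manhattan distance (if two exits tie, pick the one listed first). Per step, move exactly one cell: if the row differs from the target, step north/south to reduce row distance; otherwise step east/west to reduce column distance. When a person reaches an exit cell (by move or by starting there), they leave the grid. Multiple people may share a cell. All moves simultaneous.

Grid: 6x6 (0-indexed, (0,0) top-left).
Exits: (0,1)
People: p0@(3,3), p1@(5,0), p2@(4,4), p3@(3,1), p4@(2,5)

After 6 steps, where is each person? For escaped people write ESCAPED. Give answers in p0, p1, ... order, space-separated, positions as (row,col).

Step 1: p0:(3,3)->(2,3) | p1:(5,0)->(4,0) | p2:(4,4)->(3,4) | p3:(3,1)->(2,1) | p4:(2,5)->(1,5)
Step 2: p0:(2,3)->(1,3) | p1:(4,0)->(3,0) | p2:(3,4)->(2,4) | p3:(2,1)->(1,1) | p4:(1,5)->(0,5)
Step 3: p0:(1,3)->(0,3) | p1:(3,0)->(2,0) | p2:(2,4)->(1,4) | p3:(1,1)->(0,1)->EXIT | p4:(0,5)->(0,4)
Step 4: p0:(0,3)->(0,2) | p1:(2,0)->(1,0) | p2:(1,4)->(0,4) | p3:escaped | p4:(0,4)->(0,3)
Step 5: p0:(0,2)->(0,1)->EXIT | p1:(1,0)->(0,0) | p2:(0,4)->(0,3) | p3:escaped | p4:(0,3)->(0,2)
Step 6: p0:escaped | p1:(0,0)->(0,1)->EXIT | p2:(0,3)->(0,2) | p3:escaped | p4:(0,2)->(0,1)->EXIT

ESCAPED ESCAPED (0,2) ESCAPED ESCAPED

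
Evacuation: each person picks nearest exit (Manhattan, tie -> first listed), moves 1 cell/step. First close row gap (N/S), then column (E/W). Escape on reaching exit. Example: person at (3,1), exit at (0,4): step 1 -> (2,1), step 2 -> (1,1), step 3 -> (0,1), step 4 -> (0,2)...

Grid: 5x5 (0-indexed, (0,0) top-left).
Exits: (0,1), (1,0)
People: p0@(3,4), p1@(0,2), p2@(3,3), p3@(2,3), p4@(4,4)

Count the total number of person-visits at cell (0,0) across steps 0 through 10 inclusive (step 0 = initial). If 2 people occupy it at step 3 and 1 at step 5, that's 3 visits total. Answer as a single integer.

Answer: 0

Derivation:
Step 0: p0@(3,4) p1@(0,2) p2@(3,3) p3@(2,3) p4@(4,4) -> at (0,0): 0 [-], cum=0
Step 1: p0@(2,4) p1@ESC p2@(2,3) p3@(1,3) p4@(3,4) -> at (0,0): 0 [-], cum=0
Step 2: p0@(1,4) p1@ESC p2@(1,3) p3@(0,3) p4@(2,4) -> at (0,0): 0 [-], cum=0
Step 3: p0@(0,4) p1@ESC p2@(0,3) p3@(0,2) p4@(1,4) -> at (0,0): 0 [-], cum=0
Step 4: p0@(0,3) p1@ESC p2@(0,2) p3@ESC p4@(0,4) -> at (0,0): 0 [-], cum=0
Step 5: p0@(0,2) p1@ESC p2@ESC p3@ESC p4@(0,3) -> at (0,0): 0 [-], cum=0
Step 6: p0@ESC p1@ESC p2@ESC p3@ESC p4@(0,2) -> at (0,0): 0 [-], cum=0
Step 7: p0@ESC p1@ESC p2@ESC p3@ESC p4@ESC -> at (0,0): 0 [-], cum=0
Total visits = 0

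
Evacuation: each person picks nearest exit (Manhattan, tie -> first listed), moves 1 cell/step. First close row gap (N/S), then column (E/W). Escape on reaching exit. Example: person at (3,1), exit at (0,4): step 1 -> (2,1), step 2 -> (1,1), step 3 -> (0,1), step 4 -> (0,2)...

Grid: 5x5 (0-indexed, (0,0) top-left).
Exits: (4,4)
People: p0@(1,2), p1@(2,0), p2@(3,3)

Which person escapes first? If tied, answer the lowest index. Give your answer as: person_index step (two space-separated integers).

Step 1: p0:(1,2)->(2,2) | p1:(2,0)->(3,0) | p2:(3,3)->(4,3)
Step 2: p0:(2,2)->(3,2) | p1:(3,0)->(4,0) | p2:(4,3)->(4,4)->EXIT
Step 3: p0:(3,2)->(4,2) | p1:(4,0)->(4,1) | p2:escaped
Step 4: p0:(4,2)->(4,3) | p1:(4,1)->(4,2) | p2:escaped
Step 5: p0:(4,3)->(4,4)->EXIT | p1:(4,2)->(4,3) | p2:escaped
Step 6: p0:escaped | p1:(4,3)->(4,4)->EXIT | p2:escaped
Exit steps: [5, 6, 2]
First to escape: p2 at step 2

Answer: 2 2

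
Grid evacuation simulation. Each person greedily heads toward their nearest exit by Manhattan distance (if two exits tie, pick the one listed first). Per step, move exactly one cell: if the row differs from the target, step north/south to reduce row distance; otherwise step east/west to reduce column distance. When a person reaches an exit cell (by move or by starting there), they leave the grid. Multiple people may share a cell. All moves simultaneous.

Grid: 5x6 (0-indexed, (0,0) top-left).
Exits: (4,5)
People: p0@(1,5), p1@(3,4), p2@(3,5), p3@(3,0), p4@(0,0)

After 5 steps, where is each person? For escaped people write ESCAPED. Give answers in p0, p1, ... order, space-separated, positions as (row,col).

Step 1: p0:(1,5)->(2,5) | p1:(3,4)->(4,4) | p2:(3,5)->(4,5)->EXIT | p3:(3,0)->(4,0) | p4:(0,0)->(1,0)
Step 2: p0:(2,5)->(3,5) | p1:(4,4)->(4,5)->EXIT | p2:escaped | p3:(4,0)->(4,1) | p4:(1,0)->(2,0)
Step 3: p0:(3,5)->(4,5)->EXIT | p1:escaped | p2:escaped | p3:(4,1)->(4,2) | p4:(2,0)->(3,0)
Step 4: p0:escaped | p1:escaped | p2:escaped | p3:(4,2)->(4,3) | p4:(3,0)->(4,0)
Step 5: p0:escaped | p1:escaped | p2:escaped | p3:(4,3)->(4,4) | p4:(4,0)->(4,1)

ESCAPED ESCAPED ESCAPED (4,4) (4,1)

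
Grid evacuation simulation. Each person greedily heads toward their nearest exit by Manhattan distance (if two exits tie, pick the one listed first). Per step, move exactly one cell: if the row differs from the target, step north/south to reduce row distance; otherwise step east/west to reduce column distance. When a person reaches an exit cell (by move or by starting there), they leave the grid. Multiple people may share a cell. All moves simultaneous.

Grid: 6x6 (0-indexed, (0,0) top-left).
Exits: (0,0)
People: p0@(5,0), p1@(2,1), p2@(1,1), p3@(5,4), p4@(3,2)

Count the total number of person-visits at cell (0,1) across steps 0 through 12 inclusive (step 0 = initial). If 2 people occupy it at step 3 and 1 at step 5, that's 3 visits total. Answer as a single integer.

Answer: 4

Derivation:
Step 0: p0@(5,0) p1@(2,1) p2@(1,1) p3@(5,4) p4@(3,2) -> at (0,1): 0 [-], cum=0
Step 1: p0@(4,0) p1@(1,1) p2@(0,1) p3@(4,4) p4@(2,2) -> at (0,1): 1 [p2], cum=1
Step 2: p0@(3,0) p1@(0,1) p2@ESC p3@(3,4) p4@(1,2) -> at (0,1): 1 [p1], cum=2
Step 3: p0@(2,0) p1@ESC p2@ESC p3@(2,4) p4@(0,2) -> at (0,1): 0 [-], cum=2
Step 4: p0@(1,0) p1@ESC p2@ESC p3@(1,4) p4@(0,1) -> at (0,1): 1 [p4], cum=3
Step 5: p0@ESC p1@ESC p2@ESC p3@(0,4) p4@ESC -> at (0,1): 0 [-], cum=3
Step 6: p0@ESC p1@ESC p2@ESC p3@(0,3) p4@ESC -> at (0,1): 0 [-], cum=3
Step 7: p0@ESC p1@ESC p2@ESC p3@(0,2) p4@ESC -> at (0,1): 0 [-], cum=3
Step 8: p0@ESC p1@ESC p2@ESC p3@(0,1) p4@ESC -> at (0,1): 1 [p3], cum=4
Step 9: p0@ESC p1@ESC p2@ESC p3@ESC p4@ESC -> at (0,1): 0 [-], cum=4
Total visits = 4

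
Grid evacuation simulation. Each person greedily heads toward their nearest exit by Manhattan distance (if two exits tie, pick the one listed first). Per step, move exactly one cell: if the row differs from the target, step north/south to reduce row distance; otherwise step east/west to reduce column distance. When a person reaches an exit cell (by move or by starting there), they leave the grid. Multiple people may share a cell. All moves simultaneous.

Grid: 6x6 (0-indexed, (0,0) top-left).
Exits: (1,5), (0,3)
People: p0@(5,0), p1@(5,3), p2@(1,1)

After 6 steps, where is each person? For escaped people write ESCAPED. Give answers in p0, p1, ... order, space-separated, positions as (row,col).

Step 1: p0:(5,0)->(4,0) | p1:(5,3)->(4,3) | p2:(1,1)->(0,1)
Step 2: p0:(4,0)->(3,0) | p1:(4,3)->(3,3) | p2:(0,1)->(0,2)
Step 3: p0:(3,0)->(2,0) | p1:(3,3)->(2,3) | p2:(0,2)->(0,3)->EXIT
Step 4: p0:(2,0)->(1,0) | p1:(2,3)->(1,3) | p2:escaped
Step 5: p0:(1,0)->(0,0) | p1:(1,3)->(0,3)->EXIT | p2:escaped
Step 6: p0:(0,0)->(0,1) | p1:escaped | p2:escaped

(0,1) ESCAPED ESCAPED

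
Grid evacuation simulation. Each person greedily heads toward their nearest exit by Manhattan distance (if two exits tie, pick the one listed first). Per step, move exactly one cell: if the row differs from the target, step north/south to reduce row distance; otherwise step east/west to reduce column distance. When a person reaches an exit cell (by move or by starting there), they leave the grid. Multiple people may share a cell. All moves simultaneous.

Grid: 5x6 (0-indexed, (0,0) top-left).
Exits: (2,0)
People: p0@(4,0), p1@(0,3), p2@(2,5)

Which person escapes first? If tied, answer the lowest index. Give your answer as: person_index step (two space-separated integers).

Step 1: p0:(4,0)->(3,0) | p1:(0,3)->(1,3) | p2:(2,5)->(2,4)
Step 2: p0:(3,0)->(2,0)->EXIT | p1:(1,3)->(2,3) | p2:(2,4)->(2,3)
Step 3: p0:escaped | p1:(2,3)->(2,2) | p2:(2,3)->(2,2)
Step 4: p0:escaped | p1:(2,2)->(2,1) | p2:(2,2)->(2,1)
Step 5: p0:escaped | p1:(2,1)->(2,0)->EXIT | p2:(2,1)->(2,0)->EXIT
Exit steps: [2, 5, 5]
First to escape: p0 at step 2

Answer: 0 2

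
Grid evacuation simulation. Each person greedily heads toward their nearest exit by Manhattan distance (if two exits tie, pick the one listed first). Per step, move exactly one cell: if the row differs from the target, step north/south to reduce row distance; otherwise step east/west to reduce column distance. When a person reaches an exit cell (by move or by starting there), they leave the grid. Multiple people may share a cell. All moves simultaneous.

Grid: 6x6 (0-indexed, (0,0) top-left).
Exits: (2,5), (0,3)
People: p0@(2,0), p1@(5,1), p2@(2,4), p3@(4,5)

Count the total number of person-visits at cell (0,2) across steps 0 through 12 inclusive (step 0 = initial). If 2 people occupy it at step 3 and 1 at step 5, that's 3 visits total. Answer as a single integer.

Answer: 0

Derivation:
Step 0: p0@(2,0) p1@(5,1) p2@(2,4) p3@(4,5) -> at (0,2): 0 [-], cum=0
Step 1: p0@(2,1) p1@(4,1) p2@ESC p3@(3,5) -> at (0,2): 0 [-], cum=0
Step 2: p0@(2,2) p1@(3,1) p2@ESC p3@ESC -> at (0,2): 0 [-], cum=0
Step 3: p0@(2,3) p1@(2,1) p2@ESC p3@ESC -> at (0,2): 0 [-], cum=0
Step 4: p0@(2,4) p1@(2,2) p2@ESC p3@ESC -> at (0,2): 0 [-], cum=0
Step 5: p0@ESC p1@(2,3) p2@ESC p3@ESC -> at (0,2): 0 [-], cum=0
Step 6: p0@ESC p1@(2,4) p2@ESC p3@ESC -> at (0,2): 0 [-], cum=0
Step 7: p0@ESC p1@ESC p2@ESC p3@ESC -> at (0,2): 0 [-], cum=0
Total visits = 0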